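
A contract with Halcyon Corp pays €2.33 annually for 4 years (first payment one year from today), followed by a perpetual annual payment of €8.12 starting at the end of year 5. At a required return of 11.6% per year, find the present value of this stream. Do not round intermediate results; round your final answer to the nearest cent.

€52.26

PV of 4-year annuity: €2.33 × [1 − (1+0.116)^−4] / 0.116 = 7.13706
Perpetuity value at year 4: €8.12 / 0.116 = 70.00000
PV of perpetuity: 70.00000 / (1+0.116)^4 = 45.12750
Total PV = 7.13706 + 45.12750 = 52.26456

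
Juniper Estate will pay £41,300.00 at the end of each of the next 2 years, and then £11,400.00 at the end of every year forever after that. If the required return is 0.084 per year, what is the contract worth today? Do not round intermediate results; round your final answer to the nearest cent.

£188742.91

PV of 2-year annuity: £41,300.00 × [1 − (1+0.084)^−2] / 0.084 = 73246.89206
Perpetuity value at year 2: £11,400.00 / 0.084 = 135714.28571
PV of perpetuity: 135714.28571 / (1+0.084)^2 = 115496.01527
Total PV = 73246.89206 + 115496.01527 = 188742.90733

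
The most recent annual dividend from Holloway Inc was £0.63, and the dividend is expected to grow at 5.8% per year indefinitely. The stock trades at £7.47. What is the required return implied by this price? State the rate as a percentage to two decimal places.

14.72%

D₁ = £0.63 × 1.058 = £0.6665
P = D₁/(r − g) ⇒ r = D₁/P + g = £0.6665/£7.47 + 0.058 = 0.089229 + 0.058 = 0.147229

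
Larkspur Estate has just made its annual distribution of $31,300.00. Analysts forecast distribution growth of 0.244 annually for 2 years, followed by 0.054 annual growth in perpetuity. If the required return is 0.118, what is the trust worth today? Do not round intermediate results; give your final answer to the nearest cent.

$711788.04

D_1 = 38937.20000
D_2 = 48437.87680
Terminal value at year 2: TV = D_2×(1+g_2)/(r−g_2) = 51053.52215/0.064 = 797711.28355
P_0 = D_1/(1+r)^1 + D_2/(1+r)^2 + TV/(1+r)^2
    = 34827.54919 + 38752.65760 + 638207.82988 = 711788.03667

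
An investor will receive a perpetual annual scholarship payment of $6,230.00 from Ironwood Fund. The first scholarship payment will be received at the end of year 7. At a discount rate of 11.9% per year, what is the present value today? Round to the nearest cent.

$26666.17

Value at end of year 6: C / r = $6,230.00 / 0.119 = $52,352.9412
Discount to today: PV = $52,352.9412 / (1 + 0.119)^6 = $52,352.9412 / 1.963272 = $26,666.17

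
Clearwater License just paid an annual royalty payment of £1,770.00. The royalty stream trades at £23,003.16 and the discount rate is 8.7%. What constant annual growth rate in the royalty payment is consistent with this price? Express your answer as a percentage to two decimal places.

0.93%

P = D₀(1+g)/(r−g) ⇒ P(r−g) = D₀(1+g) ⇒ g(P+D₀) = P·r − D₀
g = (P·r − D₀)/(P + D₀) = (£23,003.16×0.087 − £1,770.00) / (£23,003.16 + £1,770.00) = 0.009336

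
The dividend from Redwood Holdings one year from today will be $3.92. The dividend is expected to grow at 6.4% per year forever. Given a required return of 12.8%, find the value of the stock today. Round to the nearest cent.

Growing perpetuity: P = D₁ / (r − g) = $3.9200 / (0.128 − 0.064) = $61.25

$61.25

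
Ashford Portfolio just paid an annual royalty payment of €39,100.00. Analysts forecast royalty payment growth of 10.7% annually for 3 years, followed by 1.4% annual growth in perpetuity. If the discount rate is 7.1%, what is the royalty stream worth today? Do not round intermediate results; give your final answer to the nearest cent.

€893457.79

D_1 = 43283.70000
D_2 = 47915.05590
D_3 = 53041.96688
Terminal value at year 3: TV = D_3×(1+g_2)/(r−g_2) = 53784.55442/0.057 = 943588.67399
P_0 = D_1/(1+r)^1 + D_2/(1+r)^2 + D_3/(1+r)^3 + TV/(1+r)^3
    = 40414.28571 + 41772.74910 + 43176.87512 + 768093.88371 = 893457.79364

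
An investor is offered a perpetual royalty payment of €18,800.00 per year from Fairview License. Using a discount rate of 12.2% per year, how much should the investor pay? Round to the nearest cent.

€154098.36

Level perpetuity: PV = C / r = €18,800.00 / 0.122 = €154,098.36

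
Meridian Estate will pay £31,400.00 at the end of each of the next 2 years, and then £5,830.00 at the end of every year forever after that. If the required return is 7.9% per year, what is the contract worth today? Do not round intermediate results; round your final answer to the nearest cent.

£119458.14

PV of 2-year annuity: £31,400.00 × [1 − (1+0.079)^−2] / 0.079 = 56071.38041
Perpetuity value at year 2: £5,830.00 / 0.079 = 73797.46835
PV of perpetuity: 73797.46835 / (1+0.079)^2 = 63386.76301
Total PV = 56071.38041 + 63386.76301 = 119458.14342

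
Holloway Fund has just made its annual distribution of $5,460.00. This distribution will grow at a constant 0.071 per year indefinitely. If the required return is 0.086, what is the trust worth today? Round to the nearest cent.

D₁ = D₀ × (1 + g) = $5,460.00 × 1.071 = $5,847.6600
Growing perpetuity: P = D₁ / (r − g) = $5,847.6600 / (0.086 − 0.071) = $389,844.00

$389844.00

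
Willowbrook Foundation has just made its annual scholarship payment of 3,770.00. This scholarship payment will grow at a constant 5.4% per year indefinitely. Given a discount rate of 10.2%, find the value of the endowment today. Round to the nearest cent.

D₁ = D₀ × (1 + g) = 3,770.00 × 1.054 = 3,973.5800
Growing perpetuity: P = D₁ / (r − g) = 3,973.5800 / (0.102 − 0.054) = 82,782.92

82782.92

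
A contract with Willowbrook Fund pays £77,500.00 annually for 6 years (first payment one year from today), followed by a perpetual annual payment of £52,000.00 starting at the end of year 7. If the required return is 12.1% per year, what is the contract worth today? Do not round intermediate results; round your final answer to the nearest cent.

£534296.69

PV of 6-year annuity: £77,500.00 × [1 − (1+0.121)^−6] / 0.121 = 317733.67550
Perpetuity value at year 6: £52,000.00 / 0.121 = 429752.06612
PV of perpetuity: 429752.06612 / (1+0.121)^6 = 216563.01933
Total PV = 317733.67550 + 216563.01933 = 534296.69483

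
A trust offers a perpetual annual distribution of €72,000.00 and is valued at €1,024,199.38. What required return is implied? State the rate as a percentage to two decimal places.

7.03%

P = C/r ⇒ r = C/P = €72,000.00/€1,024,199.38 = 0.070299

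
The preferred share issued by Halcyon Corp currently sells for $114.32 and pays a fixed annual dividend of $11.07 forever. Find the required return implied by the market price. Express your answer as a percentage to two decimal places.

9.68%

P = C/r ⇒ r = C/P = $11.07/$114.32 = 0.096833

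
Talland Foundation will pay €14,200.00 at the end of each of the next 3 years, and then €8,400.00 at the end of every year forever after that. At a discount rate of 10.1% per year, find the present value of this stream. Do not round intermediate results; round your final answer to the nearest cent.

PV of 3-year annuity: €14,200.00 × [1 − (1+0.101)^−3] / 0.101 = 35251.22156
Perpetuity value at year 3: €8,400.00 / 0.101 = 83168.31683
PV of perpetuity: 83168.31683 / (1+0.101)^3 = 62315.48154
Total PV = 35251.22156 + 62315.48154 = 97566.70310

€97566.70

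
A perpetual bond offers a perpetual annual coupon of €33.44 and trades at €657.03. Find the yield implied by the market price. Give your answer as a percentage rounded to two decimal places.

5.09%

P = C/r ⇒ r = C/P = €33.44/€657.03 = 0.050896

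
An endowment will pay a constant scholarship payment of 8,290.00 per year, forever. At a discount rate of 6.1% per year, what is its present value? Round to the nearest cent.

135901.64

Level perpetuity: PV = C / r = 8,290.00 / 0.061 = 135,901.64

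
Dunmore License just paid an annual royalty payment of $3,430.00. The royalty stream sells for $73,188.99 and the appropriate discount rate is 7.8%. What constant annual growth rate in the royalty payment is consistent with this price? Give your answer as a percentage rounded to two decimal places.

2.97%

P = D₀(1+g)/(r−g) ⇒ P(r−g) = D₀(1+g) ⇒ g(P+D₀) = P·r − D₀
g = (P·r − D₀)/(P + D₀) = ($73,188.99×0.078 − $3,430.00) / ($73,188.99 + $3,430.00) = 0.029741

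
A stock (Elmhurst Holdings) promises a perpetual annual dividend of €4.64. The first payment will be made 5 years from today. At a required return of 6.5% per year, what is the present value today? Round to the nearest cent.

Value at end of year 4: C / r = €4.64 / 0.065 = €71.3846
Discount to today: PV = €71.3846 / (1 + 0.065)^4 = €71.3846 / 1.286466 = €55.49

€55.49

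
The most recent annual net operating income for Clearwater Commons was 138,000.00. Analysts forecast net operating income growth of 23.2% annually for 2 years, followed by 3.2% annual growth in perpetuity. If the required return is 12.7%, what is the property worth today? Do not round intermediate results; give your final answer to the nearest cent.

D_1 = 170016.00000
D_2 = 209459.71200
Terminal value at year 2: TV = D_2×(1+g_2)/(r−g_2) = 216162.42278/0.095 = 2275393.92404
P_0 = D_1/(1+r)^1 + D_2/(1+r)^2 + TV/(1+r)^2
    = 150857.14286 + 164912.15617 + 1791466.79120 = 2107236.09023

2107236.09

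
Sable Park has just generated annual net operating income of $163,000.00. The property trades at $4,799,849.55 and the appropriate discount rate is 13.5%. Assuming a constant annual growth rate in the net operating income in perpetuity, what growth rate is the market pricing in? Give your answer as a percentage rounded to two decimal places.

9.77%

P = D₀(1+g)/(r−g) ⇒ P(r−g) = D₀(1+g) ⇒ g(P+D₀) = P·r − D₀
g = (P·r − D₀)/(P + D₀) = ($4,799,849.55×0.135 − $163,000.00) / ($4,799,849.55 + $163,000.00) = 0.097722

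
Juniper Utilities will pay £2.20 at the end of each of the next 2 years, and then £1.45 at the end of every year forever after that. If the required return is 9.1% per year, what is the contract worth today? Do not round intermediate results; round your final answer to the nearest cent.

£17.25

PV of 2-year annuity: £2.20 × [1 − (1+0.091)^−2] / 0.091 = 3.86480
Perpetuity value at year 2: £1.45 / 0.091 = 15.93407
PV of perpetuity: 15.93407 / (1+0.091)^2 = 13.38681
Total PV = 3.86480 + 13.38681 = 17.25161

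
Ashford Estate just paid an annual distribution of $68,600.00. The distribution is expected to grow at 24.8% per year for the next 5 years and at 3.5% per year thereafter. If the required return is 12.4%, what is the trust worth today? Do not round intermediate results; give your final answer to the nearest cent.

D_1 = 85612.80000
D_2 = 106844.77440
D_3 = 133342.27845
D_4 = 166411.16351
D_5 = 207681.13206
Terminal value at year 5: TV = D_5×(1+g_2)/(r−g_2) = 214949.97168/0.089 = 2415168.22111
P_0 = D_1/(1+r)^1 + D_2/(1+r)^2 + D_3/(1+r)^3 + D_4/(1+r)^4 + D_5/(1+r)^5 + TV/(1+r)^5
    = 76167.97153 + 84570.84383 + 93900.72340 + 104259.87794 + 115761.85736 + 1346219.35244 = 1820880.62651

$1820880.63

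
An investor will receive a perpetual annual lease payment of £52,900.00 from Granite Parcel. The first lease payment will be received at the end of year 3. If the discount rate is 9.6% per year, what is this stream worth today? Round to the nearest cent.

Value at end of year 2: C / r = £52,900.00 / 0.096 = £551,041.6667
Discount to today: PV = £551,041.6667 / (1 + 0.096)^2 = £551,041.6667 / 1.201216 = £458,736.54

£458736.54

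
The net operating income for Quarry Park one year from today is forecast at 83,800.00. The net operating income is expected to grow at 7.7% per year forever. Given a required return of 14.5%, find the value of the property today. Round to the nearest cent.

1232352.94

Growing perpetuity: P = D₁ / (r − g) = 83,800.0000 / (0.145 − 0.077) = 1,232,352.94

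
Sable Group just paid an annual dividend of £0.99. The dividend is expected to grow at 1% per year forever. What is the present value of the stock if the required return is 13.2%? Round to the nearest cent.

£8.20

D₁ = D₀ × (1 + g) = £0.99 × 1.01 = £0.9999
Growing perpetuity: P = D₁ / (r − g) = £0.9999 / (0.132 − 0.01) = £8.20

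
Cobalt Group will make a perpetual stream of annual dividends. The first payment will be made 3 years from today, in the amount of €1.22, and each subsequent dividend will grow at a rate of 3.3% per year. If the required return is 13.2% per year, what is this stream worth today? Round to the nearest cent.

Value at end of year 2: C₁ / (r − g) = €1.22 / (0.132 − 0.033) = €12.3232
Discount to today: PV = €12.3232 / (1 + 0.132)^2 = €12.3232 / 1.281424 = €9.62

€9.62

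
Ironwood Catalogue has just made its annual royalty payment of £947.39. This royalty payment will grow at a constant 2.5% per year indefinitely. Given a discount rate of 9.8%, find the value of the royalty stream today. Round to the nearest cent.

D₁ = D₀ × (1 + g) = £947.39 × 1.025 = £971.0748
Growing perpetuity: P = D₁ / (r − g) = £971.0748 / (0.098 − 0.025) = £13,302.39

£13302.39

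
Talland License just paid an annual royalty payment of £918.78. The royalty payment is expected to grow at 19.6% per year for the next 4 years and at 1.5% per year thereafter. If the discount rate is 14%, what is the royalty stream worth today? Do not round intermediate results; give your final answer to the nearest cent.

£13187.18

D_1 = 1098.86088
D_2 = 1314.23761
D_3 = 1571.82818
D_4 = 1879.90651
Terminal value at year 4: TV = D_4×(1+g_2)/(r−g_2) = 1908.10511/0.125 = 15264.84085
P_0 = D_1/(1+r)^1 + D_2/(1+r)^2 + D_3/(1+r)^3 + D_4/(1+r)^4 + TV/(1+r)^4
    = 963.91305 + 1011.26317 + 1060.93925 + 1113.05557 + 9038.01120 = 13187.18224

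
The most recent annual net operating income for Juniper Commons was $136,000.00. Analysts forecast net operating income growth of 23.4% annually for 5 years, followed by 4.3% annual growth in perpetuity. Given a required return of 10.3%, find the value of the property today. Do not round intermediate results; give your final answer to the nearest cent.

D_1 = 167824.00000
D_2 = 207094.81600
D_3 = 255555.00294
D_4 = 315354.87363
D_5 = 389147.91406
Terminal value at year 5: TV = D_5×(1+g_2)/(r−g_2) = 405881.27437/0.06 = 6764687.90613
P_0 = D_1/(1+r)^1 + D_2/(1+r)^2 + D_3/(1+r)^3 + D_4/(1+r)^4 + D_5/(1+r)^5 + TV/(1+r)^5
    = 152152.31188 + 170222.98536 + 190439.85851 + 213057.82901 + 238362.06800 + 4143527.28207 = 5107762.33484

$5107762.33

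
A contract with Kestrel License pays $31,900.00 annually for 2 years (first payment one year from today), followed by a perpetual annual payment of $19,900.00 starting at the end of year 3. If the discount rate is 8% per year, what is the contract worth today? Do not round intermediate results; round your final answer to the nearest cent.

$270149.18

PV of 2-year annuity: $31,900.00 × [1 − (1+0.08)^−2] / 0.08 = 56886.14540
Perpetuity value at year 2: $19,900.00 / 0.08 = 248750.00000
PV of perpetuity: 248750.00000 / (1+0.08)^2 = 213263.03155
Total PV = 56886.14540 + 213263.03155 = 270149.17695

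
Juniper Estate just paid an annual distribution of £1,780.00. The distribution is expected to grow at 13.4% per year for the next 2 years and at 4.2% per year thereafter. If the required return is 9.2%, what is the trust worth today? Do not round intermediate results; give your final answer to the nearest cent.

D_1 = 2018.52000
D_2 = 2289.00168
Terminal value at year 2: TV = D_2×(1+g_2)/(r−g_2) = 2385.13975/0.05 = 47702.79501
P_0 = D_1/(1+r)^1 + D_2/(1+r)^2 + TV/(1+r)^2
    = 1848.46154 + 1919.55621 + 40003.55148 = 43771.56923

£43771.57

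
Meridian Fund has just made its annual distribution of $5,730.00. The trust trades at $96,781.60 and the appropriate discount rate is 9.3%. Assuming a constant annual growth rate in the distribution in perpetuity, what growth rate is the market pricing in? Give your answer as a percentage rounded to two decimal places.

3.19%

P = D₀(1+g)/(r−g) ⇒ P(r−g) = D₀(1+g) ⇒ g(P+D₀) = P·r − D₀
g = (P·r − D₀)/(P + D₀) = ($96,781.60×0.093 − $5,730.00) / ($96,781.60 + $5,730.00) = 0.031906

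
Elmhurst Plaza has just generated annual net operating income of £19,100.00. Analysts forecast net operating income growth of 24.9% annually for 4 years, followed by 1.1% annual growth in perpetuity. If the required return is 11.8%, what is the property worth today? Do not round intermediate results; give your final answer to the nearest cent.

D_1 = 23855.90000
D_2 = 29796.01910
D_3 = 37215.22786
D_4 = 46481.81959
Terminal value at year 4: TV = D_4×(1+g_2)/(r−g_2) = 46993.11961/0.107 = 439188.03372
P_0 = D_1/(1+r)^1 + D_2/(1+r)^2 + D_3/(1+r)^3 + D_4/(1+r)^4 + TV/(1+r)^4
    = 21338.01431 + 23838.26465 + 26631.47812 + 29751.98227 + 281114.52406 = 382674.26342

£382674.26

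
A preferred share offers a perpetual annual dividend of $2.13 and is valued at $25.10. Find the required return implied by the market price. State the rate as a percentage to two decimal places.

P = C/r ⇒ r = C/P = $2.13/$25.10 = 0.084861

8.49%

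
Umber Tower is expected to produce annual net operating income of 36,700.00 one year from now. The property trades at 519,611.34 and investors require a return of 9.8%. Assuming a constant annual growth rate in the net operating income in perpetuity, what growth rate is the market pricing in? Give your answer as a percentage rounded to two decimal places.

2.74%

P = D₁/(r−g) ⇒ g = r − D₁/P = 0.098 − 36,700.00/519,611.34 = 0.027370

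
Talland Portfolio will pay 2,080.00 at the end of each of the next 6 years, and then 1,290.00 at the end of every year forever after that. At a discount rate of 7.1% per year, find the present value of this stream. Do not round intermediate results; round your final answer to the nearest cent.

21922.98

PV of 6-year annuity: 2,080.00 × [1 − (1+0.071)^−6] / 0.071 = 9883.86947
Perpetuity value at year 6: 1,290.00 / 0.071 = 18169.01408
PV of perpetuity: 18169.01408 / (1+0.071)^6 = 12039.11427
Total PV = 9883.86947 + 12039.11427 = 21922.98374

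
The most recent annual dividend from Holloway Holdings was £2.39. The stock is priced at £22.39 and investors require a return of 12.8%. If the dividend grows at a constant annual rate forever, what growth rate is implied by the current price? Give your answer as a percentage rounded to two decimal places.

P = D₀(1+g)/(r−g) ⇒ P(r−g) = D₀(1+g) ⇒ g(P+D₀) = P·r − D₀
g = (P·r − D₀)/(P + D₀) = (£22.39×0.128 − £2.39) / (£22.39 + £2.39) = 0.019206

1.92%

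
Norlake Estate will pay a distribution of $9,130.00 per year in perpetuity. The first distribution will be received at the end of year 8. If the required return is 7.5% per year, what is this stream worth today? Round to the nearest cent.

$73375.36

Value at end of year 7: C / r = $9,130.00 / 0.075 = $121,733.3333
Discount to today: PV = $121,733.3333 / (1 + 0.075)^7 = $121,733.3333 / 1.659049 = $73,375.36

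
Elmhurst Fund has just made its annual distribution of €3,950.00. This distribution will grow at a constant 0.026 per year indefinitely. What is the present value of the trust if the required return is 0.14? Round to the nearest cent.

D₁ = D₀ × (1 + g) = €3,950.00 × 1.026 = €4,052.7000
Growing perpetuity: P = D₁ / (r − g) = €4,052.7000 / (0.14 − 0.026) = €35,550.00

€35550.00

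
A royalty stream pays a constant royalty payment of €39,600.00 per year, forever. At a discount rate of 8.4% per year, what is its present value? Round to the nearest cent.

Level perpetuity: PV = C / r = €39,600.00 / 0.084 = €471,428.57

€471428.57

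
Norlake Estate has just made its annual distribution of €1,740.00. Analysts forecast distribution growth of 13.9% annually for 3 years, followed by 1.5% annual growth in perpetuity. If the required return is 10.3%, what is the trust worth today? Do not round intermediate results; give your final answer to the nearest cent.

€27667.45

D_1 = 1981.86000
D_2 = 2257.33854
D_3 = 2571.10860
Terminal value at year 3: TV = D_3×(1+g_2)/(r−g_2) = 2609.67523/0.088 = 29655.40030
P_0 = D_1/(1+r)^1 + D_2/(1+r)^2 + D_3/(1+r)^3 + TV/(1+r)^3
    = 1796.79057 + 1855.43469 + 1915.99285 + 22099.23567 = 27667.45377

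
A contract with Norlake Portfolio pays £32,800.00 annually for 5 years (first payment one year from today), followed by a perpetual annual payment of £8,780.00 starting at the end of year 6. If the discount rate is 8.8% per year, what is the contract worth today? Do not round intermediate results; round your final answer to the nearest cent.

£193689.01

PV of 5-year annuity: £32,800.00 × [1 − (1+0.088)^−5] / 0.088 = 128245.38246
Perpetuity value at year 5: £8,780.00 / 0.088 = 99772.72727
PV of perpetuity: 99772.72727 / (1+0.088)^5 = 65443.62794
Total PV = 128245.38246 + 65443.62794 = 193689.01041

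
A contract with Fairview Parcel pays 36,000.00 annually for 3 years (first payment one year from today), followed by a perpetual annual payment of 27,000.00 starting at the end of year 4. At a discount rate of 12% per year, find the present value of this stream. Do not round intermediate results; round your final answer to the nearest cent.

PV of 3-year annuity: 36,000.00 × [1 − (1+0.12)^−3] / 0.12 = 86465.92566
Perpetuity value at year 3: 27,000.00 / 0.12 = 225000.00000
PV of perpetuity: 225000.00000 / (1+0.12)^3 = 160150.55576
Total PV = 86465.92566 + 160150.55576 = 246616.48141

246616.48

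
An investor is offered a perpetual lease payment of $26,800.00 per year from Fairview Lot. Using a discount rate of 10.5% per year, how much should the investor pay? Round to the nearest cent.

$255238.10

Level perpetuity: PV = C / r = $26,800.00 / 0.105 = $255,238.10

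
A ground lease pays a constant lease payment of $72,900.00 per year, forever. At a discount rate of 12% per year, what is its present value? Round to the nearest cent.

Level perpetuity: PV = C / r = $72,900.00 / 0.12 = $607,500.00

$607500.00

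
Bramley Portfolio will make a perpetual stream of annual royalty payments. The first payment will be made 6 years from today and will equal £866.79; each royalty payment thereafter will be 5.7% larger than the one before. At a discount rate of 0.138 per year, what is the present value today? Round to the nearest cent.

£5606.83

Value at end of year 5: C₁ / (r − g) = £866.79 / (0.138 − 0.057) = £10,701.1111
Discount to today: PV = £10,701.1111 / (1 + 0.138)^5 = £10,701.1111 / 1.908584 = £5,606.83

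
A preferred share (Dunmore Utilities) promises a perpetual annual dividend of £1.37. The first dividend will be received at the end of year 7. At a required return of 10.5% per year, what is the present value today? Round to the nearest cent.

Value at end of year 6: C / r = £1.37 / 0.105 = £13.0476
Discount to today: PV = £13.0476 / (1 + 0.105)^6 = £13.0476 / 1.820429 = £7.17

£7.17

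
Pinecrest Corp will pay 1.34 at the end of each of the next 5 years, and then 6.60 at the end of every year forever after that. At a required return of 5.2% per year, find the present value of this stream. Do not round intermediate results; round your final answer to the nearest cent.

104.28

PV of 5-year annuity: 1.34 × [1 − (1+0.052)^−5] / 0.052 = 5.76956
Perpetuity value at year 5: 6.60 / 0.052 = 126.92308
PV of perpetuity: 126.92308 / (1+0.052)^5 = 98.50582
Total PV = 5.76956 + 98.50582 = 104.27538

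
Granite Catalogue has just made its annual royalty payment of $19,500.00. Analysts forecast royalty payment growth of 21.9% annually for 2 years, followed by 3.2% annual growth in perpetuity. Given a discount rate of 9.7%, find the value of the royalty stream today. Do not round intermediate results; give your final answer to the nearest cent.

$428039.02

D_1 = 23770.50000
D_2 = 28976.23950
Terminal value at year 2: TV = D_2×(1+g_2)/(r−g_2) = 29903.47916/0.065 = 460053.52560
P_0 = D_1/(1+r)^1 + D_2/(1+r)^2 + TV/(1+r)^2
    = 21668.64175 + 24078.46335 + 382291.91040 = 428039.01550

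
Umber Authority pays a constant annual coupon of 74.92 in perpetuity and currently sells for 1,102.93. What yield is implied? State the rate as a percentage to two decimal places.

6.79%

P = C/r ⇒ r = C/P = 74.92/1,102.93 = 0.067928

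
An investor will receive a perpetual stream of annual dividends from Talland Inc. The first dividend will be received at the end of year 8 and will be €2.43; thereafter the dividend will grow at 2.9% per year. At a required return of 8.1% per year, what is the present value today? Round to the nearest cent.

Value at end of year 7: C₁ / (r − g) = €2.43 / (0.081 − 0.029) = €46.7308
Discount to today: PV = €46.7308 / (1 + 0.081)^7 = €46.7308 / 1.724963 = €27.09

€27.09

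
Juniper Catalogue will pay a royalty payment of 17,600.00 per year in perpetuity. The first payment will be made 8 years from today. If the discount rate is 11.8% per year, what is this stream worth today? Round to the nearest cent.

Value at end of year 7: C / r = 17,600.00 / 0.118 = 149,152.5424
Discount to today: PV = 149,152.5424 / (1 + 0.118)^7 = 149,152.5424 / 2.183195 = 68,318.45

68318.45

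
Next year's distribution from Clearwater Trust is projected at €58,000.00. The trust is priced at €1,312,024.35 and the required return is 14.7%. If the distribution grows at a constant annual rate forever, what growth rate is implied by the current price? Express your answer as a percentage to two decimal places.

10.28%

P = D₁/(r−g) ⇒ g = r − D₁/P = 0.147 − €58,000.00/€1,312,024.35 = 0.102794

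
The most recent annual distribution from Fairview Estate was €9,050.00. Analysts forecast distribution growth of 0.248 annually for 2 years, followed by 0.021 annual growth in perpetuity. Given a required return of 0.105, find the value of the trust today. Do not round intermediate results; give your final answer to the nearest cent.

€162078.66

D_1 = 11294.40000
D_2 = 14095.41120
Terminal value at year 2: TV = D_2×(1+g_2)/(r−g_2) = 14391.41484/0.084 = 171326.36709
P_0 = D_1/(1+r)^1 + D_2/(1+r)^2 + TV/(1+r)^2
    = 10221.17647 + 11543.91696 + 140313.56204 = 162078.65546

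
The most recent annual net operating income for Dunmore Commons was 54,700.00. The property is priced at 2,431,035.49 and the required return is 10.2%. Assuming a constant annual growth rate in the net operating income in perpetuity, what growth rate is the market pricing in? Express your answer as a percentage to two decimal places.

P = D₀(1+g)/(r−g) ⇒ P(r−g) = D₀(1+g) ⇒ g(P+D₀) = P·r − D₀
g = (P·r − D₀)/(P + D₀) = (2,431,035.49×0.102 − 54,700.00) / (2,431,035.49 + 54,700.00) = 0.077750

7.77%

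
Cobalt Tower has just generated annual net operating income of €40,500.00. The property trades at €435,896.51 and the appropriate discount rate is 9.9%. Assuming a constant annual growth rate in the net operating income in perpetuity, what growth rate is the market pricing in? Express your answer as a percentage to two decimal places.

0.56%

P = D₀(1+g)/(r−g) ⇒ P(r−g) = D₀(1+g) ⇒ g(P+D₀) = P·r − D₀
g = (P·r − D₀)/(P + D₀) = (€435,896.51×0.099 − €40,500.00) / (€435,896.51 + €40,500.00) = 0.005570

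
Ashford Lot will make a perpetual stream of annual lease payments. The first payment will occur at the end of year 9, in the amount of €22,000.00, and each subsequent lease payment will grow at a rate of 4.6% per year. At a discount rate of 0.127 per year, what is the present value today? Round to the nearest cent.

Value at end of year 8: C₁ / (r − g) = €22,000.00 / (0.127 − 0.046) = €271,604.9383
Discount to today: PV = €271,604.9383 / (1 + 0.127)^8 = €271,604.9383 / 2.602504 = €104,362.95

€104362.95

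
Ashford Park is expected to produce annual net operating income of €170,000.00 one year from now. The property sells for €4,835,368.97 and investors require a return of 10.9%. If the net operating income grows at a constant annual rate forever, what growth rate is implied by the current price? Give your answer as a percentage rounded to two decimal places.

P = D₁/(r−g) ⇒ g = r − D₁/P = 0.109 − €170,000.00/€4,835,368.97 = 0.073842

7.38%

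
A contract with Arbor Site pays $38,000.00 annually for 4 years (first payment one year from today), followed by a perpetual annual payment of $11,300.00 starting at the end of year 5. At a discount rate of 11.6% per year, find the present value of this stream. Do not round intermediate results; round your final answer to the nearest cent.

PV of 4-year annuity: $38,000.00 × [1 − (1+0.116)^−4] / 0.116 = 116398.40547
Perpetuity value at year 4: $11,300.00 / 0.116 = 97413.79310
PV of perpetuity: 97413.79310 / (1+0.116)^4 = 62800.58306
Total PV = 116398.40547 + 62800.58306 = 179198.98853

$179198.99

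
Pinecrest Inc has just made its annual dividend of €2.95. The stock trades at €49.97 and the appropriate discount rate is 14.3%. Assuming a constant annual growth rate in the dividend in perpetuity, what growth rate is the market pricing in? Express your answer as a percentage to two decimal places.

7.93%

P = D₀(1+g)/(r−g) ⇒ P(r−g) = D₀(1+g) ⇒ g(P+D₀) = P·r − D₀
g = (P·r − D₀)/(P + D₀) = (€49.97×0.143 − €2.95) / (€49.97 + €2.95) = 0.079284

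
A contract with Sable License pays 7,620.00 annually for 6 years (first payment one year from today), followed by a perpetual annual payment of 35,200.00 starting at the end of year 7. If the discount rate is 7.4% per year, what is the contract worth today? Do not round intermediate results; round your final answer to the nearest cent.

345822.27

PV of 6-year annuity: 7,620.00 × [1 − (1+0.074)^−6] / 0.074 = 35876.82877
Perpetuity value at year 6: 35,200.00 / 0.074 = 475675.67568
PV of perpetuity: 475675.67568 / (1+0.074)^6 = 309945.44306
Total PV = 35876.82877 + 309945.44306 = 345822.27183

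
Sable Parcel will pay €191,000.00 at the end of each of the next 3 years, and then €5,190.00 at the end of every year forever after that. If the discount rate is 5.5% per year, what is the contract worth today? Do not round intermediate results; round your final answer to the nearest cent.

PV of 3-year annuity: €191,000.00 × [1 − (1+0.055)^−3] / 0.055 = 515305.27529
Perpetuity value at year 3: €5,190.00 / 0.055 = 94363.63636
PV of perpetuity: 94363.63636 / (1+0.055)^3 = 80361.36213
Total PV = 515305.27529 + 80361.36213 = 595666.63742

€595666.64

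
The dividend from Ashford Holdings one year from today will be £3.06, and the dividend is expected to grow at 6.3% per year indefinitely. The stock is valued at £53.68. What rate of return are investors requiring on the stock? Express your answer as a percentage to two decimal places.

12.00%

P = D₁/(r − g) ⇒ r = D₁/P + g = £3.0600/£53.68 + 0.063 = 0.057004 + 0.063 = 0.120004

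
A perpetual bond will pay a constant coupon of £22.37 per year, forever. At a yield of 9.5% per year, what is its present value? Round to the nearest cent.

£235.47

Level perpetuity: PV = C / r = £22.37 / 0.095 = £235.47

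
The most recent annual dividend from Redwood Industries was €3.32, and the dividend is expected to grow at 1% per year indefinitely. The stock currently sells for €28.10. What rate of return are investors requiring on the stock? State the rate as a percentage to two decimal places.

12.93%

D₁ = €3.32 × 1.01 = €3.3532
P = D₁/(r − g) ⇒ r = D₁/P + g = €3.3532/€28.10 + 0.01 = 0.119331 + 0.01 = 0.129331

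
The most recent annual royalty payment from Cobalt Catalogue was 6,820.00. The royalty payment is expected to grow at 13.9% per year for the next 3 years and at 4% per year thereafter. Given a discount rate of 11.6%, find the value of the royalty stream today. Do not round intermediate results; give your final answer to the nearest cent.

120531.21

D_1 = 7767.98000
D_2 = 8847.72922
D_3 = 10077.56358
Terminal value at year 3: TV = D_3×(1+g_2)/(r−g_2) = 10480.66612/0.076 = 137903.50164
P_0 = D_1/(1+r)^1 + D_2/(1+r)^2 + D_3/(1+r)^3 + TV/(1+r)^3
    = 6960.55556 + 7104.00787 + 7250.41663 + 99216.22756 = 120531.20761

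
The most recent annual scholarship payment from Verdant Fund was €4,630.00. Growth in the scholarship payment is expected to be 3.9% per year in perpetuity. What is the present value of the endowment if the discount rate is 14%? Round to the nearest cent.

€47629.41

D₁ = D₀ × (1 + g) = €4,630.00 × 1.039 = €4,810.5700
Growing perpetuity: P = D₁ / (r − g) = €4,810.5700 / (0.14 − 0.039) = €47,629.41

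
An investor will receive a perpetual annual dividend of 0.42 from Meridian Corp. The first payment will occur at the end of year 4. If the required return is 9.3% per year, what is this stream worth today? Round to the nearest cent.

3.46

Value at end of year 3: C / r = 0.42 / 0.093 = 4.5161
Discount to today: PV = 4.5161 / (1 + 0.093)^3 = 4.5161 / 1.305751 = 3.46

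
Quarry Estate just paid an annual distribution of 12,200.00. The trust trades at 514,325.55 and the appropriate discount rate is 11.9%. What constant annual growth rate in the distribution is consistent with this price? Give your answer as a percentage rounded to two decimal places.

P = D₀(1+g)/(r−g) ⇒ P(r−g) = D₀(1+g) ⇒ g(P+D₀) = P·r − D₀
g = (P·r − D₀)/(P + D₀) = (514,325.55×0.119 − 12,200.00) / (514,325.55 + 12,200.00) = 0.093072

9.31%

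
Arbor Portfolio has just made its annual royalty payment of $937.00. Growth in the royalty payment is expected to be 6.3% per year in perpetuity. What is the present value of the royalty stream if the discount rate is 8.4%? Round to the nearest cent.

$47430.05

D₁ = D₀ × (1 + g) = $937.00 × 1.063 = $996.0310
Growing perpetuity: P = D₁ / (r − g) = $996.0310 / (0.084 − 0.063) = $47,430.05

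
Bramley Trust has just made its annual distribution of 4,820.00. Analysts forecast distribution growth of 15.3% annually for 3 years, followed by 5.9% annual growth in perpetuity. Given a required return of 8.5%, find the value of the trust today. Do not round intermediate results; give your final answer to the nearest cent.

D_1 = 5557.46000
D_2 = 6407.75138
D_3 = 7388.13734
Terminal value at year 3: TV = D_3×(1+g_2)/(r−g_2) = 7824.03744/0.026 = 300924.51709
P_0 = D_1/(1+r)^1 + D_2/(1+r)^2 + D_3/(1+r)^3 + TV/(1+r)^3
    = 5122.08295 + 5443.09829 + 5784.23256 + 235596.24144 = 251945.65524

251945.66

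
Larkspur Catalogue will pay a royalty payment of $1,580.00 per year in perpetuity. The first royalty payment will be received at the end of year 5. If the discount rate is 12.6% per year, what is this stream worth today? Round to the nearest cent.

$7800.69

Value at end of year 4: C / r = $1,580.00 / 0.126 = $12,539.6825
Discount to today: PV = $12,539.6825 / (1 + 0.126)^4 = $12,539.6825 / 1.607510 = $7,800.69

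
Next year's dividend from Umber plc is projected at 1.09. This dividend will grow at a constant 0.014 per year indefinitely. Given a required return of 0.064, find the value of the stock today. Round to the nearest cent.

21.80

Growing perpetuity: P = D₁ / (r − g) = 1.0900 / (0.064 − 0.014) = 21.80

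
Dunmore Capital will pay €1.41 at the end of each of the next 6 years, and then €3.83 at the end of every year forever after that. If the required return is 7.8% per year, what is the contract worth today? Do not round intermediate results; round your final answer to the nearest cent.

€37.85

PV of 6-year annuity: €1.41 × [1 − (1+0.078)^−6] / 0.078 = 6.55800
Perpetuity value at year 6: €3.83 / 0.078 = 49.10256
PV of perpetuity: 49.10256 / (1+0.078)^6 = 31.28899
Total PV = 6.55800 + 31.28899 = 37.84699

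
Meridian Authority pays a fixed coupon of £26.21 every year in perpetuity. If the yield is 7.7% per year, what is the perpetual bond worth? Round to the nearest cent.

Level perpetuity: PV = C / r = £26.21 / 0.077 = £340.39

£340.39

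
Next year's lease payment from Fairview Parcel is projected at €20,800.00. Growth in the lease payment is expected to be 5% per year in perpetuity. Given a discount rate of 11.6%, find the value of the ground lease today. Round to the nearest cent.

Growing perpetuity: P = D₁ / (r − g) = €20,800.0000 / (0.116 − 0.05) = €315,151.52

€315151.52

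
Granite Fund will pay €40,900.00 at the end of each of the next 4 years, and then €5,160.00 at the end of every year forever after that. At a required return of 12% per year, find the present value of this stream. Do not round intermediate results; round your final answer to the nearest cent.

€151554.87

PV of 4-year annuity: €40,900.00 × [1 − (1+0.12)^−4] / 0.12 = 124227.58828
Perpetuity value at year 4: €5,160.00 / 0.12 = 43000.00000
PV of perpetuity: 43000.00000 / (1+0.12)^4 = 27327.27737
Total PV = 124227.58828 + 27327.27737 = 151554.86565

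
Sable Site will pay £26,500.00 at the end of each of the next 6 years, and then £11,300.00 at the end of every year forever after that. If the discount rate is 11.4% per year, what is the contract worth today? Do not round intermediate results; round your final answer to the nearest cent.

PV of 6-year annuity: £26,500.00 × [1 − (1+0.114)^−6] / 0.114 = 110829.17317
Perpetuity value at year 6: £11,300.00 / 0.114 = 99122.80702
PV of perpetuity: 99122.80702 / (1+0.114)^6 = 51863.57469
Total PV = 110829.17317 + 51863.57469 = 162692.74785

£162692.75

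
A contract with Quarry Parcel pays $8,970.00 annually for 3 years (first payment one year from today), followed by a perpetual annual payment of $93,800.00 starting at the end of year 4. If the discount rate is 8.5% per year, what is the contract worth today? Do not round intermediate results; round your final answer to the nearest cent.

$886871.69

PV of 3-year annuity: $8,970.00 × [1 − (1+0.085)^−3] / 0.085 = 22909.58067
Perpetuity value at year 3: $93,800.00 / 0.085 = 1103529.41176
PV of perpetuity: 1103529.41176 / (1+0.085)^3 = 863962.11333
Total PV = 22909.58067 + 863962.11333 = 886871.69400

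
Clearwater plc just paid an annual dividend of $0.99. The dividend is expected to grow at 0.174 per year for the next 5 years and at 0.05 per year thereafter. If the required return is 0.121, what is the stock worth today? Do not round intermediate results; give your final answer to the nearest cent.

D_1 = 1.16226
D_2 = 1.36449
D_3 = 1.60192
D_4 = 1.88065
D_5 = 2.20788
Terminal value at year 5: TV = D_5×(1+g_2)/(r−g_2) = 2.31828/0.071 = 32.65176
P_0 = D_1/(1+r)^1 + D_2/(1+r)^2 + D_3/(1+r)^3 + D_4/(1+r)^4 + D_5/(1+r)^5 + TV/(1+r)^5
    = 1.03681 + 1.08583 + 1.13716 + 1.19093 + 1.24723 + 18.44500 = 24.14295

$24.14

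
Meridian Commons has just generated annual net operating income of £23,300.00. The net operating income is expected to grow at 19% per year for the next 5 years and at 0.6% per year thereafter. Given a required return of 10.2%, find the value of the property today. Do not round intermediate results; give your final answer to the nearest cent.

£506081.37

D_1 = 27727.00000
D_2 = 32995.13000
D_3 = 39264.20470
D_4 = 46724.40359
D_5 = 55602.04028
Terminal value at year 5: TV = D_5×(1+g_2)/(r−g_2) = 55935.65252/0.096 = 582663.04706
P_0 = D_1/(1+r)^1 + D_2/(1+r)^2 + D_3/(1+r)^3 + D_4/(1+r)^4 + D_5/(1+r)^5 + TV/(1+r)^5
    = 25160.61706 + 27169.81334 + 29339.45361 + 31682.35008 + 34212.33811 + 358516.79314 = 506081.36534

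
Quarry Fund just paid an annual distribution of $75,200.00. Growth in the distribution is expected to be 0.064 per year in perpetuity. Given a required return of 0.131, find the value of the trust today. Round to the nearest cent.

$1194220.90

D₁ = D₀ × (1 + g) = $75,200.00 × 1.064 = $80,012.8000
Growing perpetuity: P = D₁ / (r − g) = $80,012.8000 / (0.131 − 0.064) = $1,194,220.90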